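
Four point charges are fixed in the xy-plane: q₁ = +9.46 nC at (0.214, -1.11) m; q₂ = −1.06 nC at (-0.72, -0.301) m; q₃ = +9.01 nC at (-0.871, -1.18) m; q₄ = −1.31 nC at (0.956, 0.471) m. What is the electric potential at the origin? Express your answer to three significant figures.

107 V

Electric potential is a scalar, so the contributions from each charge add algebraically: V = Σ kqᵢ/rᵢ.
Distances from the field point to each charge: r₁ = 1.13 m, r₂ = 0.780 m, r₃ = 1.47 m, r₄ = 1.07 m.
V = k[(9.46×10⁻⁹)/(1.13) + (-1.06×10⁻⁹)/(0.780) + (9.01×10⁻⁹)/(1.47) + (-1.31×10⁻⁹)/(1.07)] = 107 V.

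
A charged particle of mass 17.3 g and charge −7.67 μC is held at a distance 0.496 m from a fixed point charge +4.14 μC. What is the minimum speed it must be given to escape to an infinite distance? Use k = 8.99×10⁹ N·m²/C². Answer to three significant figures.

8.16 m/s

To just escape, total mechanical energy must reach zero at infinity: ½mv²_min + U = 0, so ½mv²_min = −U = |kQq|/r.
|U| = |kQq|/r = (8.99×10⁹ N·m²/C²)(4.14×10⁻⁶)(7.67×10⁻⁶)/(0.496) = 0.576 J.
v_min = √(2|U|/m) = √(2·0.576/0.0173) = 8.16 m/s.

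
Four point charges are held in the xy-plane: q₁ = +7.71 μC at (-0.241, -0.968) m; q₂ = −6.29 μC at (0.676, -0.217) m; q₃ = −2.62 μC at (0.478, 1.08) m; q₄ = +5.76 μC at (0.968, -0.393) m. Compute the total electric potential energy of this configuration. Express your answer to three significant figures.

-1.08 J

The work to assemble the configuration equals its total potential energy, U = Σ kqᵢqⱼ/rᵢⱼ over all pairs.
Pair separations: r₁₂ = 1.19 m, r₁₃ = 2.17 m, r₁₄ = 1.34 m, r₂₃ = 1.31 m, r₂₄ = 0.341 m, r₃₄ = 1.55 m.
Summing all 6 pair terms gives U = -1.08 J.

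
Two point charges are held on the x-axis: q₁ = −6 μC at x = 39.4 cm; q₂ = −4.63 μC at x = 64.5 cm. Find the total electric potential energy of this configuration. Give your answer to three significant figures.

The work to assemble the configuration equals its total potential energy, U = Σ kqᵢqⱼ/rᵢⱼ over all pairs.
Pair separations: r₁₂ = 0.251 m.
U = (0.995) = 0.995 J.

0.995 J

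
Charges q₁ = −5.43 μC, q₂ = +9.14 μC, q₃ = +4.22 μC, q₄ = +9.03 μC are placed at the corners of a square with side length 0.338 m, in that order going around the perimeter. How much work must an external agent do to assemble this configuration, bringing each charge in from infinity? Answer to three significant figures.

0.537 J

The assembly work is the sum of pairwise potential energies, U = Σ_{i<j} kqᵢqⱼ/rᵢⱼ.
The four side pairs have separation 0.338 m and the two diagonal pairs 0.478 m.
Summing all 6 pair terms gives U = 0.537 J.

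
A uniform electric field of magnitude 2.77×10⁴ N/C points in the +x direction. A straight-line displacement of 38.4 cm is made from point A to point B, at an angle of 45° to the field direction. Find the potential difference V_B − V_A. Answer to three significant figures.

Only the component of displacement along E changes the potential: ΔV = −E·d·cosθ.
ΔV = −(2.77×10⁴ V/m)(0.384 m)cos45° = -7520 V.

-7520 V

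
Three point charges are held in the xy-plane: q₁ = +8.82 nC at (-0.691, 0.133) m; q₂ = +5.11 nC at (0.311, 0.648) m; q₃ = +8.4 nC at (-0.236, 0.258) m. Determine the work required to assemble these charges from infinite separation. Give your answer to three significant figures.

The work to assemble the configuration equals its total potential energy, U = Σ kqᵢqⱼ/rᵢⱼ over all pairs.
Pair separations: r₁₂ = 1.13 m, r₁₃ = 0.472 m, r₂₃ = 0.672 m.
U = (3.60×10⁻⁷) + (1.41×10⁻⁶) + (5.74×10⁻⁷) = 2.35×10⁻⁶ J.

2.35×10⁻⁶ J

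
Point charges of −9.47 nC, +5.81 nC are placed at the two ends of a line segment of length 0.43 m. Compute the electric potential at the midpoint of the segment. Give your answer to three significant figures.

-153 V

The total potential is the scalar sum of each charge's contribution, V = Σ kqᵢ/rᵢ.
Each charge is 0.215 m from the midpoint.
V = k[(-9.47×10⁻⁹)/(0.215) + (5.81×10⁻⁹)/(0.215)] = -153 V.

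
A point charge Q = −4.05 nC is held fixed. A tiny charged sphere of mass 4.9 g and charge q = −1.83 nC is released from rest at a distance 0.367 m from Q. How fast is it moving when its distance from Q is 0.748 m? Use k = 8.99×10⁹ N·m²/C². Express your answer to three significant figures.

Only the electrostatic force acts, so mechanical energy is conserved: ½mv² = U₁ − U₂ = kQq(1/r₁ − 1/r₂).
U₁ − U₂ = (8.99×10⁹ N·m²/C²)(-4.05×10⁻⁹ C)(-1.83×10⁻⁹ C)(1/0.367 − 1/0.748) = 9.25×10⁻⁸ J.
v = √(2·9.25×10⁻⁸/4.90×10⁻³) = 6.14×10⁻³ m/s.

6.14×10⁻³ m/s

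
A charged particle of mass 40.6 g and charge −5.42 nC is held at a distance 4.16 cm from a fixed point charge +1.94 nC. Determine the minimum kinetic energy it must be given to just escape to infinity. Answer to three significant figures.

2.27×10⁻⁶ J

To just escape, total mechanical energy must reach zero at infinity: ½mv²_min + U = 0, so ½mv²_min = −U = |kQq|/r.
|U| = |kQq|/r = (8.99×10⁹ N·m²/C²)(1.94×10⁻⁹)(5.42×10⁻⁹)/(0.0416) = 2.27×10⁻⁶ J.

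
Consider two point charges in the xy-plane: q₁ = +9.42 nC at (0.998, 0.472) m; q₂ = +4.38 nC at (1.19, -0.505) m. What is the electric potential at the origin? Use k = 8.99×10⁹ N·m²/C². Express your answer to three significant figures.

Electric potential is a scalar, so the contributions from each charge add algebraically: V = Σ kqᵢ/rᵢ.
Distances from the field point to each charge: r₁ = 1.10 m, r₂ = 1.29 m.
V = k[(9.42×10⁻⁹)/(1.10) + (4.38×10⁻⁹)/(1.29)] = 107 V.

107 V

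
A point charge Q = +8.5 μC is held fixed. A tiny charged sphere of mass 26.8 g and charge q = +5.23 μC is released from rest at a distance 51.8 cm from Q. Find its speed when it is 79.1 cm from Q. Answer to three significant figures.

4.46 m/s

Only the electrostatic force acts, so mechanical energy is conserved: ½mv² = U₁ − U₂ = kQq(1/r₁ − 1/r₂).
U₁ − U₂ = (8.99×10⁹ N·m²/C²)(8.50×10⁻⁶ C)(5.23×10⁻⁶ C)(1/0.518 − 1/0.791) = 0.266 J.
v = √(2·0.266/0.0268) = 4.46 m/s.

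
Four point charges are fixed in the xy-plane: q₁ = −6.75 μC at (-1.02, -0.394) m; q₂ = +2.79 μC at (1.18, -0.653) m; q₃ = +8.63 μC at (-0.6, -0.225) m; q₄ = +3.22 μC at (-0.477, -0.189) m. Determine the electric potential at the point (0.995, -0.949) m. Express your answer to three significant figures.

The total potential is the scalar sum of each charge's contribution, V = Σ kqᵢ/rᵢ.
Distances from the field point to each charge: r₁ = 2.09 m, r₂ = 0.349 m, r₃ = 1.75 m, r₄ = 1.66 m.
V = k[(-6.75×10⁻⁶)/(2.09) + (2.79×10⁻⁶)/(0.349) + (8.63×10⁻⁶)/(1.75) + (3.22×10⁻⁶)/(1.66)] = 1.05×10⁵ V.

1.05×10⁵ V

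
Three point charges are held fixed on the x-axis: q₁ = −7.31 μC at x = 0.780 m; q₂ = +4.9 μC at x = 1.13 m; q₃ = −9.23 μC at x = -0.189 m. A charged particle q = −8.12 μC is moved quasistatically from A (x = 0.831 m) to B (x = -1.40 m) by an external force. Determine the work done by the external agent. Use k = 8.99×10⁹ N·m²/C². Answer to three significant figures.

-9.27 J

For quasistatic motion the external work equals the change in potential energy: W_ext = qΔV = q(V_B − V_A).
At A: distances to the source charges are 0.0510 m, 0.299 m, 1.02 m; V_A = Σ kqᵢ/rᵢ = -1.22×10⁶ V.
At B: distances to the source charges are 2.18 m, 2.53 m, 1.21 m; V_B = Σ kqᵢ/rᵢ = -8.13×10⁴ V.
ΔV = V_B − V_A = 1.14×10⁶ V.
W_ext = qΔV = (-8.12×10⁻⁶ C)(1.14×10⁶ V) = -9.27 J.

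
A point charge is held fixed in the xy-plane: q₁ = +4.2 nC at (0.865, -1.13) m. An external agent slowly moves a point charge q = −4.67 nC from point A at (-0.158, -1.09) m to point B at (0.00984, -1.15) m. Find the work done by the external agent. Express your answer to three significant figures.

For quasistatic motion the external work equals the change in potential energy: W_ext = qΔV = q(V_B − V_A).
At A: distance to the source charge is 1.02 m; V_A = kq₁/r = 36.9 V.
At B: distance to the source charge is 0.855 m; V_B = kq₁/r = 44.1 V.
ΔV = V_B − V_A = 7.26 V.
W_ext = qΔV = (-4.67×10⁻⁹ C)(7.26 V) = -3.39×10⁻⁸ J.

-3.39×10⁻⁸ J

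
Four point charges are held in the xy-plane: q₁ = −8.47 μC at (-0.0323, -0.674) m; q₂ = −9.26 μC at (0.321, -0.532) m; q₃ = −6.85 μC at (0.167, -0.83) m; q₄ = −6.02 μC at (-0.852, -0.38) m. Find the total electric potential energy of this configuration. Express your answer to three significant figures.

The work to assemble the configuration equals its total potential energy, U = Σ kqᵢqⱼ/rᵢⱼ over all pairs.
Pair separations: r₁₂ = 0.381 m, r₁₃ = 0.253 m, r₁₄ = 0.871 m, r₂₃ = 0.335 m, r₂₄ = 1.18 m, r₃₄ = 1.11 m.
Summing all 6 pair terms gives U = 6.90 J.

6.90 J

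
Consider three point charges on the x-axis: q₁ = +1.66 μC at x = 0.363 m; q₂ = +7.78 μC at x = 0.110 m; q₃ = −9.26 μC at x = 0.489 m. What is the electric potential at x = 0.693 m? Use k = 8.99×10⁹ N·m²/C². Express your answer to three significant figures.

-2.43×10⁵ V

Electric potential is a scalar, so the contributions from each charge add algebraically: V = Σ kqᵢ/rᵢ.
Distances from the field point to each charge: r₁ = 0.330 m, r₂ = 0.583 m, r₃ = 0.204 m.
V = k[(1.66×10⁻⁶)/(0.330) + (7.78×10⁻⁶)/(0.583) + (-9.26×10⁻⁶)/(0.204)] = -2.43×10⁵ V.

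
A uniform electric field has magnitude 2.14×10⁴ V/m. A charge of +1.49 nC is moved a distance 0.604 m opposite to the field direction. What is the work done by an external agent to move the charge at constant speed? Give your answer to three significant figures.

1.93×10⁻⁵ J

The potential change for a displacement 0.604 m opposite to the field direction is ΔV = +Ed = 1.29×10⁴ V.
W_ext = qΔV = 1.93×10⁻⁵ J.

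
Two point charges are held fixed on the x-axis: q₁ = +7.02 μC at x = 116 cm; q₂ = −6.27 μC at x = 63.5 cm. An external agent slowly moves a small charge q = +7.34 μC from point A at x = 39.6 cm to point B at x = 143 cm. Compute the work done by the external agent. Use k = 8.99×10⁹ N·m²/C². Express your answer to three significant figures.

2.32 J

For quasistatic motion the external work equals the change in potential energy: W_ext = qΔV = q(V_B − V_A).
At A: distances to the source charges are 0.764 m, 0.239 m; V_A = Σ kqᵢ/rᵢ = -1.53×10⁵ V.
At B: distances to the source charges are 0.270 m, 0.795 m; V_B = Σ kqᵢ/rᵢ = 1.63×10⁵ V.
ΔV = V_B − V_A = 3.16×10⁵ V.
W_ext = qΔV = (7.34×10⁻⁶ C)(3.16×10⁵ V) = 2.32 J.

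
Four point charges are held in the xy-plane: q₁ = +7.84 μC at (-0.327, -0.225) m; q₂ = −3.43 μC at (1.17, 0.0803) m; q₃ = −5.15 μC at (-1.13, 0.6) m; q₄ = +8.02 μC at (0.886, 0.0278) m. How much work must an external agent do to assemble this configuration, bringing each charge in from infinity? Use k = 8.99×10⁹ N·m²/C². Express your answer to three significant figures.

The work to assemble the configuration equals its total potential energy, U = Σ kqᵢqⱼ/rᵢⱼ over all pairs.
Pair separations: r₁₂ = 1.53 m, r₁₃ = 1.15 m, r₁₄ = 1.24 m, r₂₃ = 2.36 m, r₂₄ = 0.289 m, r₃₄ = 2.10 m.
Summing all 6 pair terms gives U = -0.983 J.

-0.983 J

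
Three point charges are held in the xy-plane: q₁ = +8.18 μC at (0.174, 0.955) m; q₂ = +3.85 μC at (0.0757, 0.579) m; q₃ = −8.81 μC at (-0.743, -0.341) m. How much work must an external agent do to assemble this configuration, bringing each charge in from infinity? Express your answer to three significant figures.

0.0728 J

The work to assemble the configuration equals its total potential energy, U = Σ kqᵢqⱼ/rᵢⱼ over all pairs.
Pair separations: r₁₂ = 0.389 m, r₁₃ = 1.59 m, r₂₃ = 1.23 m.
U = (0.728) + (-0.408) + (-0.248) = 0.0728 J.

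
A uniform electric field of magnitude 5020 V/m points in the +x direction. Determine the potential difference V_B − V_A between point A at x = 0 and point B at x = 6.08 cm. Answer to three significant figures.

In a uniform field, potential decreases in the direction of E: V_B − V_A = −E·Δx.
V_B − V_A = −(5020 V/m)(0.0608 m) = -305 V.

-305 V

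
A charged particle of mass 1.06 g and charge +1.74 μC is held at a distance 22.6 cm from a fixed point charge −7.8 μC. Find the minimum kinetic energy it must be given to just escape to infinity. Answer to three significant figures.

To just escape, total mechanical energy must reach zero at infinity: ½mv²_min + U = 0, so ½mv²_min = −U = |kQq|/r.
|U| = |kQq|/r = (8.99×10⁹ N·m²/C²)(7.80×10⁻⁶)(1.74×10⁻⁶)/(0.226) = 0.540 J.

0.540 J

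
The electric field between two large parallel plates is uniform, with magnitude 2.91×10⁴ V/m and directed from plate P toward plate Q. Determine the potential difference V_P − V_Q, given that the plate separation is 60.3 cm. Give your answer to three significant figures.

In a uniform field, potential decreases in the direction of E: ΔV = −E·d for a displacement d parallel to E.
Going from Q to P is a displacement of 60.3 cm opposite to the field, so V_P − V_Q = +Ed = 1.75×10⁴ V.

1.75×10⁴ V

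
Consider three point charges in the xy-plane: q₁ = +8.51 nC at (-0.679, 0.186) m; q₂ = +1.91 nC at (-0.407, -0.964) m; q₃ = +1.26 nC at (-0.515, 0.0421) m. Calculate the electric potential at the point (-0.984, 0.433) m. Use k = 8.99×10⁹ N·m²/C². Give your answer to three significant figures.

The total potential is the scalar sum of each charge's contribution, V = Σ kqᵢ/rᵢ.
Distances from the field point to each charge: r₁ = 0.392 m, r₂ = 1.51 m, r₃ = 0.611 m.
V = k[(8.51×10⁻⁹)/(0.392) + (1.91×10⁻⁹)/(1.51) + (1.26×10⁻⁹)/(0.611)] = 225 V.

225 V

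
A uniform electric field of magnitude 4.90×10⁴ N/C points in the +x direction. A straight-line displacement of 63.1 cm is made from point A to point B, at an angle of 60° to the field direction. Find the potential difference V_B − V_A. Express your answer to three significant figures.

Only the component of displacement along E changes the potential: ΔV = −E·d·cosθ.
ΔV = −(4.90×10⁴ V/m)(0.631 m)cos60° = -1.55×10⁴ V.

-1.55×10⁴ V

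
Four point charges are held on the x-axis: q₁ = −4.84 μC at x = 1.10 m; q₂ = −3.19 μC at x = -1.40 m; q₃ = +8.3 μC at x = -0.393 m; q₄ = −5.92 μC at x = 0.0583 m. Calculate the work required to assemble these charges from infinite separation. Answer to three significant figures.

-1.04 J

The work to assemble the configuration equals its total potential energy, U = Σ kqᵢqⱼ/rᵢⱼ over all pairs.
Pair separations: r₁₂ = 2.50 m, r₁₃ = 1.49 m, r₁₄ = 1.04 m, r₂₃ = 1.01 m, r₂₄ = 1.46 m, r₃₄ = 0.451 m.
Summing all 6 pair terms gives U = -1.04 J.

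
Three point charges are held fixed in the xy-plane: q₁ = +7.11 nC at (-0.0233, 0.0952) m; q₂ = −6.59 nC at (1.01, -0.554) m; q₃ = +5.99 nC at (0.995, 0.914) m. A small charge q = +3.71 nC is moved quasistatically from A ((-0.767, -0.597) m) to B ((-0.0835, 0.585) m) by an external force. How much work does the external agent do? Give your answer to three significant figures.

For quasistatic motion the external work equals the change in potential energy: W_ext = qΔV = q(V_B − V_A).
At A: distances to the source charges are 1.02 m, 1.78 m, 2.32 m; V_A = Σ kqᵢ/rᵢ = 52.8 V.
At B: distances to the source charges are 0.493 m, 1.58 m, 1.13 m; V_B = Σ kqᵢ/rᵢ = 140 V.
ΔV = V_B − V_A = 87.0 V.
W_ext = qΔV = (3.71×10⁻⁹ C)(87.0 V) = 3.23×10⁻⁷ J.

3.23×10⁻⁷ J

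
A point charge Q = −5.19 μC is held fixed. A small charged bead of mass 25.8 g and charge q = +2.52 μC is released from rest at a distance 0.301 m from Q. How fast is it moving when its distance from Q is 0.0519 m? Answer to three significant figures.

12.1 m/s

Only the electrostatic force acts, so mechanical energy is conserved: ½mv² = U₁ − U₂ = kQq(1/r₁ − 1/r₂).
U₁ − U₂ = (8.99×10⁹ N·m²/C²)(-5.19×10⁻⁶ C)(2.52×10⁻⁶ C)(1/0.301 − 1/0.0519) = 1.87 J.
v = √(2·1.87/0.0258) = 12.1 m/s.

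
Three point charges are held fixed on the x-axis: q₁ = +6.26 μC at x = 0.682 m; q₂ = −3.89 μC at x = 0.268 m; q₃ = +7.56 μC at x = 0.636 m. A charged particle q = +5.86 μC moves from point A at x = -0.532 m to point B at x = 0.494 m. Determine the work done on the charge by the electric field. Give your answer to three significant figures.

The work done by the electric force is W_field = −ΔU = −q(V_B − V_A) = q(V_A − V_B).
At A: distances to the source charges are 1.21 m, 0.800 m, 1.17 m; V_A = Σ kqᵢ/rᵢ = 6.08×10⁴ V.
At B: distances to the source charges are 0.188 m, 0.226 m, 0.142 m; V_B = Σ kqᵢ/rᵢ = 6.23×10⁵ V.
ΔV = V_B − V_A = 5.62×10⁵ V.
W_field = −qΔV = −(5.86×10⁻⁶ C)(5.62×10⁵ V) = -3.30 J.

-3.30 J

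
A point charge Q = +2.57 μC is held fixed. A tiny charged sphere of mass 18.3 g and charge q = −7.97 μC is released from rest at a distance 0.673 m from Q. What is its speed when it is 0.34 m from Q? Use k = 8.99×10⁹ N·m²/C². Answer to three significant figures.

Only the electrostatic force acts, so mechanical energy is conserved: ½mv² = U₁ − U₂ = kQq(1/r₁ − 1/r₂).
U₁ − U₂ = (8.99×10⁹ N·m²/C²)(2.57×10⁻⁶ C)(-7.97×10⁻⁶ C)(1/0.673 − 1/0.340) = 0.268 J.
v = √(2·0.268/0.0183) = 5.41 m/s.

5.41 m/s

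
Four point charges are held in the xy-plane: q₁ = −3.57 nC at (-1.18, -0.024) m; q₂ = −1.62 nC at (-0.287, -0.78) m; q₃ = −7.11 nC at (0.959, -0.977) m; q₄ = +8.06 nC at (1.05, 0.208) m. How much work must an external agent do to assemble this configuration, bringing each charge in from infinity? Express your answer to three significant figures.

The assembly work is the sum of pairwise potential energies, U = Σ_{i<j} kqᵢqⱼ/rᵢⱼ.
Pair separations: r₁₂ = 1.17 m, r₁₃ = 2.34 m, r₁₄ = 2.24 m, r₂₃ = 1.26 m, r₂₄ = 1.66 m, r₃₄ = 1.19 m.
Summing all 6 pair terms gives U = -3.95×10⁻⁷ J.

-3.95×10⁻⁷ J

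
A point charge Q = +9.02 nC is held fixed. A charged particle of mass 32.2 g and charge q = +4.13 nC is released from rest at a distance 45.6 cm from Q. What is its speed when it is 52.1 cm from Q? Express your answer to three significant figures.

Only the electrostatic force acts, so mechanical energy is conserved: ½mv² = U₁ − U₂ = kQq(1/r₁ − 1/r₂).
U₁ − U₂ = (8.99×10⁹ N·m²/C²)(9.02×10⁻⁹ C)(4.13×10⁻⁹ C)(1/0.456 − 1/0.521) = 9.16×10⁻⁸ J.
v = √(2·9.16×10⁻⁸/0.0322) = 2.39×10⁻³ m/s.

2.39×10⁻³ m/s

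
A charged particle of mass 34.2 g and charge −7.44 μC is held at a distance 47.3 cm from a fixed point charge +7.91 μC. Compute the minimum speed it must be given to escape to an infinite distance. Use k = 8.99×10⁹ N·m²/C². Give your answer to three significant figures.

8.09 m/s

To just escape, total mechanical energy must reach zero at infinity: ½mv²_min + U = 0, so ½mv²_min = −U = |kQq|/r.
|U| = |kQq|/r = (8.99×10⁹ N·m²/C²)(7.91×10⁻⁶)(7.44×10⁻⁶)/(0.473) = 1.12 J.
v_min = √(2|U|/m) = √(2·1.12/0.0342) = 8.09 m/s.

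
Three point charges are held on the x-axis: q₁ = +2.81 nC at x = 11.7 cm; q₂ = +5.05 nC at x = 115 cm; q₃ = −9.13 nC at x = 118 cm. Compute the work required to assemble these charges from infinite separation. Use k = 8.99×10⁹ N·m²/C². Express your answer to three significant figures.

-1.39×10⁻⁵ J

The assembly work is the sum of pairwise potential energies, U = Σ_{i<j} kqᵢqⱼ/rᵢⱼ.
Pair separations: r₁₂ = 1.03 m, r₁₃ = 1.06 m, r₂₃ = 0.0300 m.
U = (1.23×10⁻⁷) + (-2.17×10⁻⁷) + (-1.38×10⁻⁵) = -1.39×10⁻⁵ J.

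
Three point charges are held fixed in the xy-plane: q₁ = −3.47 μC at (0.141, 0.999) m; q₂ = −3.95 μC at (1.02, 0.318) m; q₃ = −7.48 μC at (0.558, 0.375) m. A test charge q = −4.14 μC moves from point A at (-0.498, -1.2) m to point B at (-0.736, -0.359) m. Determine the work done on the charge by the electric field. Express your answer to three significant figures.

-0.0734 J

The work done by the electric force is W_field = −ΔU = −q(V_B − V_A) = q(V_A − V_B).
At A: distances to the source charges are 2.29 m, 2.15 m, 1.90 m; V_A = Σ kqᵢ/rᵢ = -6.56×10⁴ V.
At B: distances to the source charges are 1.62 m, 1.88 m, 1.49 m; V_B = Σ kqᵢ/rᵢ = -8.34×10⁴ V.
ΔV = V_B − V_A = -1.77×10⁴ V.
W_field = −qΔV = −(-4.14×10⁻⁶ C)(-1.77×10⁴ V) = -0.0734 J.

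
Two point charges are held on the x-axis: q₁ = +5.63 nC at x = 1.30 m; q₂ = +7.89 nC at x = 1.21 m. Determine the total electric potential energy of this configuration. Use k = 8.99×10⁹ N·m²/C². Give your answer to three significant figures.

The assembly work is the sum of pairwise potential energies, U = Σ_{i<j} kqᵢqⱼ/rᵢⱼ.
Pair separations: r₁₂ = 0.0900 m.
U = (4.44×10⁻⁶) = 4.44×10⁻⁶ J.

4.44×10⁻⁶ J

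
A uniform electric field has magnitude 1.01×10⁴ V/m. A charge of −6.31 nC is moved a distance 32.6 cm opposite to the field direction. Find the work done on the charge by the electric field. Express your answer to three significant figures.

The potential change for a displacement 32.6 cm opposite to the field direction is ΔV = +Ed = 3290 V.
W_field = −qΔV = 2.08×10⁻⁵ J.

2.08×10⁻⁵ J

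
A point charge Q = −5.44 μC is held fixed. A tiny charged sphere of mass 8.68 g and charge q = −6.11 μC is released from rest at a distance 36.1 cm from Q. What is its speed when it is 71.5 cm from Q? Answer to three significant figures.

Only the electrostatic force acts, so mechanical energy is conserved: ½mv² = U₁ − U₂ = kQq(1/r₁ − 1/r₂).
U₁ − U₂ = (8.99×10⁹ N·m²/C²)(-5.44×10⁻⁶ C)(-6.11×10⁻⁶ C)(1/0.361 − 1/0.715) = 0.410 J.
v = √(2·0.410/8.68×10⁻³) = 9.72 m/s.

9.72 m/s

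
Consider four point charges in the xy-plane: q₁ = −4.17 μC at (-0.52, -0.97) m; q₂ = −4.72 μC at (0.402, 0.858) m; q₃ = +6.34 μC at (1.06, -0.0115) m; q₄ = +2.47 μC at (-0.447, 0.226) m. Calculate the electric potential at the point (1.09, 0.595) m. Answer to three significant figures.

Electric potential is a scalar, so the contributions from each charge add algebraically: V = Σ kqᵢ/rᵢ.
Distances from the field point to each charge: r₁ = 2.25 m, r₂ = 0.737 m, r₃ = 0.607 m, r₄ = 1.58 m.
V = k[(-4.17×10⁻⁶)/(2.25) + (-4.72×10⁻⁶)/(0.737) + (6.34×10⁻⁶)/(0.607) + (2.47×10⁻⁶)/(1.58)] = 3.36×10⁴ V.

3.36×10⁴ V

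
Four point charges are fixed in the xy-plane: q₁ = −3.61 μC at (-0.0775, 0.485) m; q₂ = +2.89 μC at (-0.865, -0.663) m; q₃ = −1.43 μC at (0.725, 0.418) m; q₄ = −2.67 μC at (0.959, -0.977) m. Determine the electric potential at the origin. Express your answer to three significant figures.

Electric potential is a scalar, so the contributions from each charge add algebraically: V = Σ kqᵢ/rᵢ.
Distances from the field point to each charge: r₁ = 0.491 m, r₂ = 1.09 m, r₃ = 0.837 m, r₄ = 1.37 m.
V = k[(-3.61×10⁻⁶)/(0.491) + (2.89×10⁻⁶)/(1.09) + (-1.43×10⁻⁶)/(0.837) + (-2.67×10⁻⁶)/(1.37)] = -7.51×10⁴ V.

-7.51×10⁴ V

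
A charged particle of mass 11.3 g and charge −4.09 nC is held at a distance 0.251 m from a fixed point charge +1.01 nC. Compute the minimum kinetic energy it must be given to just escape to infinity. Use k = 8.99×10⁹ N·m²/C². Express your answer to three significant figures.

1.48×10⁻⁷ J

To just escape, total mechanical energy must reach zero at infinity: ½mv²_min + U = 0, so ½mv²_min = −U = |kQq|/r.
|U| = |kQq|/r = (8.99×10⁹ N·m²/C²)(1.01×10⁻⁹)(4.09×10⁻⁹)/(0.251) = 1.48×10⁻⁷ J.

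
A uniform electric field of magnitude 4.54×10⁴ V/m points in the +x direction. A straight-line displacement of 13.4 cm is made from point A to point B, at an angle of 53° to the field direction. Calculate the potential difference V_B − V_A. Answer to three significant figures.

Only the component of displacement along E changes the potential: ΔV = −E·d·cosθ.
ΔV = −(4.54×10⁴ V/m)(0.134 m)cos53° = -3660 V.

-3660 V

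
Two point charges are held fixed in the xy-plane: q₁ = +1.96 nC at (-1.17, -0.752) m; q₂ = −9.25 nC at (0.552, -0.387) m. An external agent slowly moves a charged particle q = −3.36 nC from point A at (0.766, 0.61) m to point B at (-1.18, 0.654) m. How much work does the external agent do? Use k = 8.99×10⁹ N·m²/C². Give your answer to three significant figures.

-1.53×10⁻⁷ J

For quasistatic motion the external work equals the change in potential energy: W_ext = qΔV = q(V_B − V_A).
At A: distances to the source charges are 2.37 m, 1.02 m; V_A = Σ kqᵢ/rᵢ = -74.1 V.
At B: distances to the source charges are 1.41 m, 2.02 m; V_B = Σ kqᵢ/rᵢ = -28.6 V.
ΔV = V_B − V_A = 45.5 V.
W_ext = qΔV = (-3.36×10⁻⁹ C)(45.5 V) = -1.53×10⁻⁷ J.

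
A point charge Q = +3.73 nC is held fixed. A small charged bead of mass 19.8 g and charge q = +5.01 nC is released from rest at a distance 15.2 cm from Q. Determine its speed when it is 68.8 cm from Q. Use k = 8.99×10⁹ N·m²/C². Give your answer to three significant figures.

Only the electrostatic force acts, so mechanical energy is conserved: ½mv² = U₁ − U₂ = kQq(1/r₁ − 1/r₂).
U₁ − U₂ = (8.99×10⁹ N·m²/C²)(3.73×10⁻⁹ C)(5.01×10⁻⁹ C)(1/0.152 − 1/0.688) = 8.61×10⁻⁷ J.
v = √(2·8.61×10⁻⁷/0.0198) = 9.33×10⁻³ m/s.

9.33×10⁻³ m/s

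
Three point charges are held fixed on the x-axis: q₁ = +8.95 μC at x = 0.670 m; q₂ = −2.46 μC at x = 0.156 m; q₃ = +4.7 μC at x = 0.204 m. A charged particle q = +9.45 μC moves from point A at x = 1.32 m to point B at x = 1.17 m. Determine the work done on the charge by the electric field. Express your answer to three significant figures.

-0.380 J

The work done by the electric force is W_field = −ΔU = −q(V_B − V_A) = q(V_A − V_B).
At A: distances to the source charges are 0.650 m, 1.16 m, 1.12 m; V_A = Σ kqᵢ/rᵢ = 1.43×10⁵ V.
At B: distances to the source charges are 0.500 m, 1.01 m, 0.966 m; V_B = Σ kqᵢ/rᵢ = 1.83×10⁵ V.
ΔV = V_B − V_A = 4.02×10⁴ V.
W_field = −qΔV = −(9.45×10⁻⁶ C)(4.02×10⁴ V) = -0.380 J.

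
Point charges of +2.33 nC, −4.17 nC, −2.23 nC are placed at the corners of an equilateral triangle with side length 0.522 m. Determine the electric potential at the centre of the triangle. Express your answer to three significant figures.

-121 V

Electric potential is a scalar, so the contributions from each charge add algebraically: V = Σ kqᵢ/rᵢ.
The distance from each vertex to the centroid is a/√3 = 0.301 m.
V = k[(2.33×10⁻⁹)/(0.301) + (-4.17×10⁻⁹)/(0.301) + (-2.23×10⁻⁹)/(0.301)] = -121 V.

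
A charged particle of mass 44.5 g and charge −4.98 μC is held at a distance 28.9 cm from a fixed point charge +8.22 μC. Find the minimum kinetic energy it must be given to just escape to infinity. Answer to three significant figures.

1.27 J

To just escape, total mechanical energy must reach zero at infinity: ½mv²_min + U = 0, so ½mv²_min = −U = |kQq|/r.
|U| = |kQq|/r = (8.99×10⁹ N·m²/C²)(8.22×10⁻⁶)(4.98×10⁻⁶)/(0.289) = 1.27 J.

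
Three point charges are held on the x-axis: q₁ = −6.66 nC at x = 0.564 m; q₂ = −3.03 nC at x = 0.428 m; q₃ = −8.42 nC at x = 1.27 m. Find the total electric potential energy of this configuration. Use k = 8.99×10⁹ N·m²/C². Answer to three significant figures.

2.32×10⁻⁶ J

The assembly work is the sum of pairwise potential energies, U = Σ_{i<j} kqᵢqⱼ/rᵢⱼ.
Pair separations: r₁₂ = 0.136 m, r₁₃ = 0.706 m, r₂₃ = 0.842 m.
U = (1.33×10⁻⁶) + (7.14×10⁻⁷) + (2.72×10⁻⁷) = 2.32×10⁻⁶ J.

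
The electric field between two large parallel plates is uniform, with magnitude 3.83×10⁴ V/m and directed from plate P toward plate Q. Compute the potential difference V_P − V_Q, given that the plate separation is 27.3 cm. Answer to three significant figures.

1.05×10⁴ V

In a uniform field, potential decreases in the direction of E: ΔV = −E·d for a displacement d parallel to E.
Going from Q to P is a displacement of 27.3 cm opposite to the field, so V_P − V_Q = +Ed = 1.05×10⁴ V.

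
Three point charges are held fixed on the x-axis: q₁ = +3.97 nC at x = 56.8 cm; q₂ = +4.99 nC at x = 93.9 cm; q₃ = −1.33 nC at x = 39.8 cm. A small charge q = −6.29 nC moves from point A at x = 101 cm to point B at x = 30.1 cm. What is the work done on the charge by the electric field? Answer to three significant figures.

The work done by the electric force is W_field = −ΔU = −q(V_B − V_A) = q(V_A − V_B).
At A: distances to the source charges are 0.442 m, 0.0710 m, 0.612 m; V_A = Σ kqᵢ/rᵢ = 693 V.
At B: distances to the source charges are 0.267 m, 0.638 m, 0.0970 m; V_B = Σ kqᵢ/rᵢ = 80.7 V.
ΔV = V_B − V_A = -612 V.
W_field = −qΔV = −(-6.29×10⁻⁹ C)(-612 V) = -3.85×10⁻⁶ J.

-3.85×10⁻⁶ J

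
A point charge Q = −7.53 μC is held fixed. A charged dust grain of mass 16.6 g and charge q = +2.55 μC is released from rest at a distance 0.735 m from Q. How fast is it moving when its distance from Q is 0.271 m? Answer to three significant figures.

Only the electrostatic force acts, so mechanical energy is conserved: ½mv² = U₁ − U₂ = kQq(1/r₁ − 1/r₂).
U₁ − U₂ = (8.99×10⁹ N·m²/C²)(-7.53×10⁻⁶ C)(2.55×10⁻⁶ C)(1/0.735 − 1/0.271) = 0.402 J.
v = √(2·0.402/0.0166) = 6.96 m/s.

6.96 m/s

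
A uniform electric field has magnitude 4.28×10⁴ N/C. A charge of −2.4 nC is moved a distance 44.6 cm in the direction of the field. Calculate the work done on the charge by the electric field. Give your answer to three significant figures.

The potential change for a displacement 44.6 cm in the direction of the field is ΔV = −Ed = -1.91×10⁴ V.
W_field = −qΔV = -4.58×10⁻⁵ J.

-4.58×10⁻⁵ J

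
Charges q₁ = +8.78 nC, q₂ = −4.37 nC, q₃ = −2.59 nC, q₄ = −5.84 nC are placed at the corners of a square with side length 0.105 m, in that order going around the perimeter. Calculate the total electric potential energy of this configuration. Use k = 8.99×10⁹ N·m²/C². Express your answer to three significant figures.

-5.24×10⁻⁶ J

The work to assemble the configuration equals its total potential energy, U = Σ kqᵢqⱼ/rᵢⱼ over all pairs.
The four side pairs have separation 0.105 m and the two diagonal pairs 0.148 m.
Summing all 6 pair terms gives U = -5.24×10⁻⁶ J.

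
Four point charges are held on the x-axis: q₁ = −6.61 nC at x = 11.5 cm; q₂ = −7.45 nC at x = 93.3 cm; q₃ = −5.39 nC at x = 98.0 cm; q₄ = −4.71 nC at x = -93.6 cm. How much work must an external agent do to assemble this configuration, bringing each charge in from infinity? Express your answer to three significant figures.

The assembly work is the sum of pairwise potential energies, U = Σ_{i<j} kqᵢqⱼ/rᵢⱼ.
Pair separations: r₁₂ = 0.818 m, r₁₃ = 0.865 m, r₁₄ = 1.05 m, r₂₃ = 0.0470 m, r₂₄ = 1.87 m, r₃₄ = 1.92 m.
Summing all 6 pair terms gives U = 9.15×10⁻⁶ J.

9.15×10⁻⁶ J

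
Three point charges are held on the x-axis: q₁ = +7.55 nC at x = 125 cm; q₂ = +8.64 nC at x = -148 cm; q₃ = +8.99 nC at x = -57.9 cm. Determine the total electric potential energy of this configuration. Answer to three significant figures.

The work to assemble the configuration equals its total potential energy, U = Σ kqᵢqⱼ/rᵢⱼ over all pairs.
Pair separations: r₁₂ = 2.73 m, r₁₃ = 1.83 m, r₂₃ = 0.901 m.
U = (2.15×10⁻⁷) + (3.34×10⁻⁷) + (7.75×10⁻⁷) = 1.32×10⁻⁶ J.

1.32×10⁻⁶ J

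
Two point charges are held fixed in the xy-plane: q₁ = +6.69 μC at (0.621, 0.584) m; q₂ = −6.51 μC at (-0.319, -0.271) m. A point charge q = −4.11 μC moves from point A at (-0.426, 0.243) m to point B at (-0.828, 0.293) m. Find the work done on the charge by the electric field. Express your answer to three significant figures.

The work done by the electric force is W_field = −ΔU = −q(V_B − V_A) = q(V_A − V_B).
At A: distances to the source charges are 1.10 m, 0.525 m; V_A = Σ kqᵢ/rᵢ = -5.69×10⁴ V.
At B: distances to the source charges are 1.48 m, 0.760 m; V_B = Σ kqᵢ/rᵢ = -3.63×10⁴ V.
ΔV = V_B − V_A = 2.05×10⁴ V.
W_field = −qΔV = −(-4.11×10⁻⁶ C)(2.05×10⁴ V) = 0.0843 J.

0.0843 J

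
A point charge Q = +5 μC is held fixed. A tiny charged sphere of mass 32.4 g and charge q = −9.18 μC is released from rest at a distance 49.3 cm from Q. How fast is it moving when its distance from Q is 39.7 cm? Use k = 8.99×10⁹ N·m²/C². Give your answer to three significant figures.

3.53 m/s

Only the electrostatic force acts, so mechanical energy is conserved: ½mv² = U₁ − U₂ = kQq(1/r₁ − 1/r₂).
U₁ − U₂ = (8.99×10⁹ N·m²/C²)(5.00×10⁻⁶ C)(-9.18×10⁻⁶ C)(1/0.493 − 1/0.397) = 0.202 J.
v = √(2·0.202/0.0324) = 3.53 m/s.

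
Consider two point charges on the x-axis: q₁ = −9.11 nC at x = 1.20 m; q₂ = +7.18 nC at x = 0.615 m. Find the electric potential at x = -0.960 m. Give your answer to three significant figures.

3.07 V

The total potential is the scalar sum of each charge's contribution, V = Σ kqᵢ/rᵢ.
Distances from the field point to each charge: r₁ = 2.16 m, r₂ = 1.57 m.
V = k[(-9.11×10⁻⁹)/(2.16) + (7.18×10⁻⁹)/(1.57)] = 3.07 V.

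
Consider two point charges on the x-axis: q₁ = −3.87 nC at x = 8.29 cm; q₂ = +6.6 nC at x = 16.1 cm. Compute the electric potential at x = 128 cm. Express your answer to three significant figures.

24.0 V

Electric potential is a scalar, so the contributions from each charge add algebraically: V = Σ kqᵢ/rᵢ.
Distances from the field point to each charge: r₁ = 1.20 m, r₂ = 1.12 m.
V = k[(-3.87×10⁻⁹)/(1.20) + (6.60×10⁻⁹)/(1.12)] = 24.0 V.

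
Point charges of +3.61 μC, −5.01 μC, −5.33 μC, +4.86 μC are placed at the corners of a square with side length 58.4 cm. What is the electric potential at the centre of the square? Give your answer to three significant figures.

The total potential is the scalar sum of each charge's contribution, V = Σ kqᵢ/rᵢ.
The distance from each corner to the centre is a√2/2 = 0.413 m.
V = k[(3.61×10⁻⁶)/(0.413) + (-5.01×10⁻⁶)/(0.413) + (-5.33×10⁻⁶)/(0.413) + (4.86×10⁻⁶)/(0.413)] = -4.07×10⁴ V.

-4.07×10⁴ V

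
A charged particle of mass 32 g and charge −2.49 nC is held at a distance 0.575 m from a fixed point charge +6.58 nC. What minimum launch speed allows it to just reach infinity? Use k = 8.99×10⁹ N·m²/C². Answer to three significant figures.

To just escape, total mechanical energy must reach zero at infinity: ½mv²_min + U = 0, so ½mv²_min = −U = |kQq|/r.
|U| = |kQq|/r = (8.99×10⁹ N·m²/C²)(6.58×10⁻⁹)(2.49×10⁻⁹)/(0.575) = 2.56×10⁻⁷ J.
v_min = √(2|U|/m) = √(2·2.56×10⁻⁷/0.0320) = 4.00×10⁻³ m/s.

4.00×10⁻³ m/s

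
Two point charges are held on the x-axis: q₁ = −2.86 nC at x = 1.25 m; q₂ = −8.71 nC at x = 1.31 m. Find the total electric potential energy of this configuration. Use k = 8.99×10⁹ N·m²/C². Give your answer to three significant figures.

The assembly work is the sum of pairwise potential energies, U = Σ_{i<j} kqᵢqⱼ/rᵢⱼ.
Pair separations: r₁₂ = 0.0600 m.
U = (3.73×10⁻⁶) = 3.73×10⁻⁶ J.

3.73×10⁻⁶ J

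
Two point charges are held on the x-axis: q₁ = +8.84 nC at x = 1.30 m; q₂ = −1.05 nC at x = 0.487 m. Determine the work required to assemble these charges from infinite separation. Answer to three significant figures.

The assembly work is the sum of pairwise potential energies, U = Σ_{i<j} kqᵢqⱼ/rᵢⱼ.
Pair separations: r₁₂ = 0.813 m.
U = (-1.03×10⁻⁷) = -1.03×10⁻⁷ J.

-1.03×10⁻⁷ J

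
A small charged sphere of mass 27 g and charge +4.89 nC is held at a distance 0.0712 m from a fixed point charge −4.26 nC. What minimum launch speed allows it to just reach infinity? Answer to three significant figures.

To just escape, total mechanical energy must reach zero at infinity: ½mv²_min + U = 0, so ½mv²_min = −U = |kQq|/r.
|U| = |kQq|/r = (8.99×10⁹ N·m²/C²)(4.26×10⁻⁹)(4.89×10⁻⁹)/(0.0712) = 2.63×10⁻⁶ J.
v_min = √(2|U|/m) = √(2·2.63×10⁻⁶/0.0270) = 0.0140 m/s.

0.0140 m/s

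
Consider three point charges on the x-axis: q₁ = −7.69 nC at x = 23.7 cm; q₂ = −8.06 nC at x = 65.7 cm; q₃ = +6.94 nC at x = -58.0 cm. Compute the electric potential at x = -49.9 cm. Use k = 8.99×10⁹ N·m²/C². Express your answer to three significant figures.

Electric potential is a scalar, so the contributions from each charge add algebraically: V = Σ kqᵢ/rᵢ.
Distances from the field point to each charge: r₁ = 0.736 m, r₂ = 1.16 m, r₃ = 0.0810 m.
V = k[(-7.69×10⁻⁹)/(0.736) + (-8.06×10⁻⁹)/(1.16) + (6.94×10⁻⁹)/(0.0810)] = 614 V.

614 V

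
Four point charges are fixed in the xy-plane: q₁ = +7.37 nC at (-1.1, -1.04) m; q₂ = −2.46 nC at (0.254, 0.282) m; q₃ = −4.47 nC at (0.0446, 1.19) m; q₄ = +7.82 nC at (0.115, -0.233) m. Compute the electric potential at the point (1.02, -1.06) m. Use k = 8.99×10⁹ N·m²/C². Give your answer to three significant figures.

The total potential is the scalar sum of each charge's contribution, V = Σ kqᵢ/rᵢ.
Distances from the field point to each charge: r₁ = 2.12 m, r₂ = 1.55 m, r₃ = 2.45 m, r₄ = 1.23 m.
V = k[(7.37×10⁻⁹)/(2.12) + (-2.46×10⁻⁹)/(1.55) + (-4.47×10⁻⁹)/(2.45) + (7.82×10⁻⁹)/(1.23)] = 57.9 V.

57.9 V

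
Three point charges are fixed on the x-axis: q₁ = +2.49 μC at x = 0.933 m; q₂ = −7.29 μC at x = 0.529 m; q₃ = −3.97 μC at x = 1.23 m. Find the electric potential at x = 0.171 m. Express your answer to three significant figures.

-1.87×10⁵ V

The total potential is the scalar sum of each charge's contribution, V = Σ kqᵢ/rᵢ.
Distances from the field point to each charge: r₁ = 0.762 m, r₂ = 0.358 m, r₃ = 1.06 m.
V = k[(2.49×10⁻⁶)/(0.762) + (-7.29×10⁻⁶)/(0.358) + (-3.97×10⁻⁶)/(1.06)] = -1.87×10⁵ V.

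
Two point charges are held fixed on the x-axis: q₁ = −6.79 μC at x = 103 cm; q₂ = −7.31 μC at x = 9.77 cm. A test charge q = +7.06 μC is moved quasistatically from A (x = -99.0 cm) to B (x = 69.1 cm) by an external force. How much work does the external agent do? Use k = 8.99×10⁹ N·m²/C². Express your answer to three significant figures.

-1.41 J

For quasistatic motion the external work equals the change in potential energy: W_ext = qΔV = q(V_B − V_A).
At A: distances to the source charges are 2.02 m, 1.09 m; V_A = Σ kqᵢ/rᵢ = -9.06×10⁴ V.
At B: distances to the source charges are 0.339 m, 0.593 m; V_B = Σ kqᵢ/rᵢ = -2.91×10⁵ V.
ΔV = V_B − V_A = -2.00×10⁵ V.
W_ext = qΔV = (7.06×10⁻⁶ C)(-2.00×10⁵ V) = -1.41 J.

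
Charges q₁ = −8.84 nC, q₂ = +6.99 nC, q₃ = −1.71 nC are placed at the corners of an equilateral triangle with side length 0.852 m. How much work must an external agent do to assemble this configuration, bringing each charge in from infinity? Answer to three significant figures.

The assembly work is the sum of pairwise potential energies, U = Σ_{i<j} kqᵢqⱼ/rᵢⱼ.
All three pair separations equal the side length, 0.852 m.
U = (-6.52×10⁻⁷) + (1.60×10⁻⁷) + (-1.26×10⁻⁷) = -6.19×10⁻⁷ J.

-6.19×10⁻⁷ J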